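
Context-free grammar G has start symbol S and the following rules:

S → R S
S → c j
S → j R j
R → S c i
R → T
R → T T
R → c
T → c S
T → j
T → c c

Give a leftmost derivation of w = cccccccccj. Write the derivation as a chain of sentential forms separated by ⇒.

S⇒RS⇒TTS⇒ccTS⇒ccccS⇒ccccRS⇒ccccTTS⇒ccccccTS⇒ccccccccS⇒cccccccccj

S ⇒ RS   [S → R S]
RS ⇒ TTS   [R → T T]
TTS ⇒ ccTS   [T → c c]
ccTS ⇒ ccccS   [T → c c]
ccccS ⇒ ccccRS   [S → R S]
ccccRS ⇒ ccccTTS   [R → T T]
ccccTTS ⇒ ccccccTS   [T → c c]
ccccccTS ⇒ ccccccccS   [T → c c]
ccccccccS ⇒ cccccccccj   [S → c j]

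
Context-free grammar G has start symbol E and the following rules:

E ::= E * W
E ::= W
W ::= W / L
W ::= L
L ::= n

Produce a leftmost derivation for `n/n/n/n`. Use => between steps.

E => W   [E ::= W]
W => W/L   [W ::= W / L]
W/L => W/L/L   [W ::= W / L]
W/L/L => W/L/L/L   [W ::= W / L]
W/L/L/L => L/L/L/L   [W ::= L]
L/L/L/L => n/L/L/L   [L ::= n]
n/L/L/L => n/n/L/L   [L ::= n]
n/n/L/L => n/n/n/L   [L ::= n]
n/n/n/L => n/n/n/n   [L ::= n]

E=>W=>W/L=>W/L/L=>W/L/L/L=>L/L/L/L=>n/L/L/L=>n/n/L/L=>n/n/n/L=>n/n/n/n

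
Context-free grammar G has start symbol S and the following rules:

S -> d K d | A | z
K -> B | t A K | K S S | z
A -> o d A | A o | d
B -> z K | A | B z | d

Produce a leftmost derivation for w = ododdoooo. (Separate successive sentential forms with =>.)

S => A   [S -> A]
A => odA   [A -> o d A]
odA => odAo   [A -> A o]
odAo => ododAo   [A -> o d A]
ododAo => ododAoo   [A -> A o]
ododAoo => ododAooo   [A -> A o]
ododAooo => ododAoooo   [A -> A o]
ododAoooo => ododdoooo   [A -> d]

S=>A=>odA=>odAo=>ododAo=>ododAoo=>ododAooo=>ododAoooo=>ododdoooo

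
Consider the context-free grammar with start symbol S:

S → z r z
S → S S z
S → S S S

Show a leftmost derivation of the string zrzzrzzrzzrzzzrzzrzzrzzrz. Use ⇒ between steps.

S ⇒ SSS ⇒ SSSSS ⇒ SSzSSSS ⇒ SSSSzSSSS ⇒ zrzSSSzSSSS ⇒ zrzzrzSSzSSSS ⇒ zrzzrzzrzSzSSSS ⇒ zrzzrzzrzzrzzSSSS ⇒ zrzzrzzrzzrzzzrzSSS ⇒ zrzzrzzrzzrzzzrzzrzSS ⇒ zrzzrzzrzzrzzzrzzrzzrzS ⇒ zrzzrzzrzzrzzzrzzrzzrzzrz

S ⇒ SSS   [S → S S S]
SSS ⇒ SSSSS   [S → S S S]
SSSSS ⇒ SSzSSSS   [S → S S z]
SSzSSSS ⇒ SSSSzSSSS   [S → S S S]
SSSSzSSSS ⇒ zrzSSSzSSSS   [S → z r z]
zrzSSSzSSSS ⇒ zrzzrzSSzSSSS   [S → z r z]
zrzzrzSSzSSSS ⇒ zrzzrzzrzSzSSSS   [S → z r z]
zrzzrzzrzSzSSSS ⇒ zrzzrzzrzzrzzSSSS   [S → z r z]
zrzzrzzrzzrzzSSSS ⇒ zrzzrzzrzzrzzzrzSSS   [S → z r z]
zrzzrzzrzzrzzzrzSSS ⇒ zrzzrzzrzzrzzzrzzrzSS   [S → z r z]
zrzzrzzrzzrzzzrzzrzSS ⇒ zrzzrzzrzzrzzzrzzrzzrzS   [S → z r z]
zrzzrzzrzzrzzzrzzrzzrzS ⇒ zrzzrzzrzzrzzzrzzrzzrzzrz   [S → z r z]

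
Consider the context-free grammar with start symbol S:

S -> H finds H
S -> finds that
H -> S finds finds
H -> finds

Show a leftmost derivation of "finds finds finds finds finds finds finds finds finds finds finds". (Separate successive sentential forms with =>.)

S => H finds H   [S -> H finds H]
H finds H => finds finds H   [H -> finds]
finds finds H => finds finds S finds finds   [H -> S finds finds]
finds finds S finds finds => finds finds H finds H finds finds   [S -> H finds H]
finds finds H finds H finds finds => finds finds finds finds H finds finds   [H -> finds]
finds finds finds finds H finds finds => finds finds finds finds S finds finds finds finds   [H -> S finds finds]
finds finds finds finds S finds finds finds finds => finds finds finds finds H finds H finds finds finds finds   [S -> H finds H]
finds finds finds finds H finds H finds finds finds finds => finds finds finds finds finds finds H finds finds finds finds   [H -> finds]
finds finds finds finds finds finds H finds finds finds finds => finds finds finds finds finds finds finds finds finds finds finds   [H -> finds]

S => H finds H => finds finds H => finds finds S finds finds => finds finds H finds H finds finds => finds finds finds finds H finds finds => finds finds finds finds S finds finds finds finds => finds finds finds finds H finds H finds finds finds finds => finds finds finds finds finds finds H finds finds finds finds => finds finds finds finds finds finds finds finds finds finds finds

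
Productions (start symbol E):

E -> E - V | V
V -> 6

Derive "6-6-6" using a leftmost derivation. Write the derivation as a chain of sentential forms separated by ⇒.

E ⇒ E-V   [E -> E - V]
E-V ⇒ E-V-V   [E -> E - V]
E-V-V ⇒ V-V-V   [E -> V]
V-V-V ⇒ 6-V-V   [V -> 6]
6-V-V ⇒ 6-6-V   [V -> 6]
6-6-V ⇒ 6-6-6   [V -> 6]

E⇒E-V⇒E-V-V⇒V-V-V⇒6-V-V⇒6-6-V⇒6-6-6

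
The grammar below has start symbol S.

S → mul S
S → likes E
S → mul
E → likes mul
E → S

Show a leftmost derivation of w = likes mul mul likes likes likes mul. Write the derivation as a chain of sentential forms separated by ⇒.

S ⇒ likes E ⇒ likes S ⇒ likes mul S ⇒ likes mul mul S ⇒ likes mul mul likes E ⇒ likes mul mul likes S ⇒ likes mul mul likes likes E ⇒ likes mul mul likes likes likes mul

S ⇒ likes E   [S → likes E]
likes E ⇒ likes S   [E → S]
likes S ⇒ likes mul S   [S → mul S]
likes mul S ⇒ likes mul mul S   [S → mul S]
likes mul mul S ⇒ likes mul mul likes E   [S → likes E]
likes mul mul likes E ⇒ likes mul mul likes S   [E → S]
likes mul mul likes S ⇒ likes mul mul likes likes E   [S → likes E]
likes mul mul likes likes E ⇒ likes mul mul likes likes likes mul   [E → likes mul]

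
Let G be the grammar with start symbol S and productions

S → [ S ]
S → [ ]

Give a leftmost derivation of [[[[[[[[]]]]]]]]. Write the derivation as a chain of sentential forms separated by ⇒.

S ⇒ [S] ⇒ [[S]] ⇒ [[[S]]] ⇒ [[[[S]]]] ⇒ [[[[[S]]]]] ⇒ [[[[[[S]]]]]] ⇒ [[[[[[[S]]]]]]] ⇒ [[[[[[[[]]]]]]]]

S ⇒ [S]   [S → [ S ]]
[S] ⇒ [[S]]   [S → [ S ]]
[[S]] ⇒ [[[S]]]   [S → [ S ]]
[[[S]]] ⇒ [[[[S]]]]   [S → [ S ]]
[[[[S]]]] ⇒ [[[[[S]]]]]   [S → [ S ]]
[[[[[S]]]]] ⇒ [[[[[[S]]]]]]   [S → [ S ]]
[[[[[[S]]]]]] ⇒ [[[[[[[S]]]]]]]   [S → [ S ]]
[[[[[[[S]]]]]]] ⇒ [[[[[[[[]]]]]]]]   [S → [ ]]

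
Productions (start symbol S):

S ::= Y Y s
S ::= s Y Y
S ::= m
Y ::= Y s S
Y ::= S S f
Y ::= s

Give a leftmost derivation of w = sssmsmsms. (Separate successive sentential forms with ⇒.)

S ⇒ YYs   [S ::= Y Y s]
YYs ⇒ sYs   [Y ::= s]
sYs ⇒ sYsSs   [Y ::= Y s S]
sYsSs ⇒ sYsSsSs   [Y ::= Y s S]
sYsSsSs ⇒ sYsSsSsSs   [Y ::= Y s S]
sYsSsSsSs ⇒ sssSsSsSs   [Y ::= s]
sssSsSsSs ⇒ sssmsSsSs   [S ::= m]
sssmsSsSs ⇒ sssmsmsSs   [S ::= m]
sssmsmsSs ⇒ sssmsmsms   [S ::= m]

S ⇒ YYs ⇒ sYs ⇒ sYsSs ⇒ sYsSsSs ⇒ sYsSsSsSs ⇒ sssSsSsSs ⇒ sssmsSsSs ⇒ sssmsmsSs ⇒ sssmsmsms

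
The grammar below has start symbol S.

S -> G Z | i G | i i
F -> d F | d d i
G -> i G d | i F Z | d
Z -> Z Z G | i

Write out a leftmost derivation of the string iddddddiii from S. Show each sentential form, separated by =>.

S => GZ => iFZZ => idFZZ => iddFZZ => idddFZZ => iddddFZZ => iddddddiZZ => iddddddiiZ => iddddddiii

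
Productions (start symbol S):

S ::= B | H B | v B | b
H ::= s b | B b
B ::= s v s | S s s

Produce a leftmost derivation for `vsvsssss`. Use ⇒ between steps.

S⇒vB⇒vSss⇒vBss⇒vSssss⇒vBssss⇒vsvsssss

S ⇒ vB   [S ::= v B]
vB ⇒ vSss   [B ::= S s s]
vSss ⇒ vBss   [S ::= B]
vBss ⇒ vSssss   [B ::= S s s]
vSssss ⇒ vBssss   [S ::= B]
vBssss ⇒ vsvsssss   [B ::= s v s]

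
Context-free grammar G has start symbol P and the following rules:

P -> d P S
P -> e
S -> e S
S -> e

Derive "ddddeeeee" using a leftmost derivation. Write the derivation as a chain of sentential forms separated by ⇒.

P ⇒ dPS   [P -> d P S]
dPS ⇒ ddPSS   [P -> d P S]
ddPSS ⇒ dddPSSS   [P -> d P S]
dddPSSS ⇒ ddddPSSSS   [P -> d P S]
ddddPSSSS ⇒ ddddeSSSS   [P -> e]
ddddeSSSS ⇒ ddddeeSSS   [S -> e]
ddddeeSSS ⇒ ddddeeeSS   [S -> e]
ddddeeeSS ⇒ ddddeeeeS   [S -> e]
ddddeeeeS ⇒ ddddeeeee   [S -> e]

P ⇒ dPS ⇒ ddPSS ⇒ dddPSSS ⇒ ddddPSSSS ⇒ ddddeSSSS ⇒ ddddeeSSS ⇒ ddddeeeSS ⇒ ddddeeeeS ⇒ ddddeeeee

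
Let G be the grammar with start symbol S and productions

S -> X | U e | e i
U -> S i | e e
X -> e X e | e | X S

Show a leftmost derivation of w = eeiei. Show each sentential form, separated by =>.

S => X => XS => XSS => eSS => eeiS => eeiei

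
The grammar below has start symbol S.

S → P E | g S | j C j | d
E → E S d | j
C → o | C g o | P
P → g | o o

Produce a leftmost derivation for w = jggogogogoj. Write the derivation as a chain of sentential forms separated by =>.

S => jCj => jCgoj => jCgogoj => jCgogogoj => jCgogogogoj => jPgogogogoj => jggogogogoj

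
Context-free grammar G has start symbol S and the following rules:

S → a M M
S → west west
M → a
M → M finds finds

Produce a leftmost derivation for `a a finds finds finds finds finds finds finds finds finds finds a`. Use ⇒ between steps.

S ⇒ a M M   [S → a M M]
a M M ⇒ a M finds finds M   [M → M finds finds]
a M finds finds M ⇒ a M finds finds finds finds M   [M → M finds finds]
a M finds finds finds finds M ⇒ a M finds finds finds finds finds finds M   [M → M finds finds]
a M finds finds finds finds finds finds M ⇒ a M finds finds finds finds finds finds finds finds M   [M → M finds finds]
a M finds finds finds finds finds finds finds finds M ⇒ a M finds finds finds finds finds finds finds finds finds finds M   [M → M finds finds]
a M finds finds finds finds finds finds finds finds finds finds M ⇒ a a finds finds finds finds finds finds finds finds finds finds M   [M → a]
a a finds finds finds finds finds finds finds finds finds finds M ⇒ a a finds finds finds finds finds finds finds finds finds finds a   [M → a]

S ⇒ a M M ⇒ a M finds finds M ⇒ a M finds finds finds finds M ⇒ a M finds finds finds finds finds finds M ⇒ a M finds finds finds finds finds finds finds finds M ⇒ a M finds finds finds finds finds finds finds finds finds finds M ⇒ a a finds finds finds finds finds finds finds finds finds finds M ⇒ a a finds finds finds finds finds finds finds finds finds finds a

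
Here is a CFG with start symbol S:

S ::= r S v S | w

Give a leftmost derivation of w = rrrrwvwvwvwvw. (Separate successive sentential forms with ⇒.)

S ⇒ rSvS   [S ::= r S v S]
rSvS ⇒ rrSvSvS   [S ::= r S v S]
rrSvSvS ⇒ rrrSvSvSvS   [S ::= r S v S]
rrrSvSvSvS ⇒ rrrrSvSvSvSvS   [S ::= r S v S]
rrrrSvSvSvSvS ⇒ rrrrwvSvSvSvS   [S ::= w]
rrrrwvSvSvSvS ⇒ rrrrwvwvSvSvS   [S ::= w]
rrrrwvwvSvSvS ⇒ rrrrwvwvwvSvS   [S ::= w]
rrrrwvwvwvSvS ⇒ rrrrwvwvwvwvS   [S ::= w]
rrrrwvwvwvwvS ⇒ rrrrwvwvwvwvw   [S ::= w]

S ⇒ rSvS ⇒ rrSvSvS ⇒ rrrSvSvSvS ⇒ rrrrSvSvSvSvS ⇒ rrrrwvSvSvSvS ⇒ rrrrwvwvSvSvS ⇒ rrrrwvwvwvSvS ⇒ rrrrwvwvwvwvS ⇒ rrrrwvwvwvwvw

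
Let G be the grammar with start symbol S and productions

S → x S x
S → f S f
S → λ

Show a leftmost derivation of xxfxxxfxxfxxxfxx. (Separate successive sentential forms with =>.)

S => xSx => xxSxx => xxfSfxx => xxfxSxfxx => xxfxxSxxfxx => xxfxxxSxxxfxx => xxfxxxfSfxxxfxx => xxfxxxfxSxfxxxfxx => xxfxxxfxxfxxxfxx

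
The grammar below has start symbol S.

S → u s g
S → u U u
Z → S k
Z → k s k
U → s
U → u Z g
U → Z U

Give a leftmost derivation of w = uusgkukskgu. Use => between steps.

S => uUu => uZUu => uSkUu => uusgkUu => uusgkuZgu => uusgkukskgu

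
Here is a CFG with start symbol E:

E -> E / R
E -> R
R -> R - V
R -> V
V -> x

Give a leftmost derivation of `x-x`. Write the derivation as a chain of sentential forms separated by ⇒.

E ⇒ R ⇒ R-V ⇒ V-V ⇒ x-V ⇒ x-x

E ⇒ R   [E -> R]
R ⇒ R-V   [R -> R - V]
R-V ⇒ V-V   [R -> V]
V-V ⇒ x-V   [V -> x]
x-V ⇒ x-x   [V -> x]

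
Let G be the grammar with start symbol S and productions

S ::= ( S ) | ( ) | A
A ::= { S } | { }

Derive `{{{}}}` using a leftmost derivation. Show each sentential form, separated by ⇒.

S ⇒ A   [S ::= A]
A ⇒ {S}   [A ::= { S }]
{S} ⇒ {A}   [S ::= A]
{A} ⇒ {{S}}   [A ::= { S }]
{{S}} ⇒ {{A}}   [S ::= A]
{{A}} ⇒ {{{}}}   [A ::= { }]

S ⇒ A ⇒ {S} ⇒ {A} ⇒ {{S}} ⇒ {{A}} ⇒ {{{}}}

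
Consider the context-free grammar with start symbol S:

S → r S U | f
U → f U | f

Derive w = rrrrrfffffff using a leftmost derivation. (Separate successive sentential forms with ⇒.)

S ⇒ rSU ⇒ rrSUU ⇒ rrrSUUU ⇒ rrrrSUUUU ⇒ rrrrrSUUUUU ⇒ rrrrrfUUUUU ⇒ rrrrrffUUUU ⇒ rrrrrfffUUU ⇒ rrrrrffffUUU ⇒ rrrrrfffffUU ⇒ rrrrrffffffU ⇒ rrrrrfffffff

S ⇒ rSU   [S → r S U]
rSU ⇒ rrSUU   [S → r S U]
rrSUU ⇒ rrrSUUU   [S → r S U]
rrrSUUU ⇒ rrrrSUUUU   [S → r S U]
rrrrSUUUU ⇒ rrrrrSUUUUU   [S → r S U]
rrrrrSUUUUU ⇒ rrrrrfUUUUU   [S → f]
rrrrrfUUUUU ⇒ rrrrrffUUUU   [U → f]
rrrrrffUUUU ⇒ rrrrrfffUUU   [U → f]
rrrrrfffUUU ⇒ rrrrrffffUUU   [U → f U]
rrrrrffffUUU ⇒ rrrrrfffffUU   [U → f]
rrrrrfffffUU ⇒ rrrrrffffffU   [U → f]
rrrrrffffffU ⇒ rrrrrfffffff   [U → f]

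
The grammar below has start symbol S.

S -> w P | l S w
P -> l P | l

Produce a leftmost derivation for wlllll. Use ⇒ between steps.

S ⇒ wP ⇒ wlP ⇒ wllP ⇒ wlllP ⇒ wllllP ⇒ wlllll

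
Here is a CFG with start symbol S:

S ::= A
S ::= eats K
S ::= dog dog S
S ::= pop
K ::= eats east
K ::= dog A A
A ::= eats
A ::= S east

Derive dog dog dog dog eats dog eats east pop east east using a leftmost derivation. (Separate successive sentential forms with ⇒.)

S ⇒ dog dog S   [S ::= dog dog S]
dog dog S ⇒ dog dog dog dog S   [S ::= dog dog S]
dog dog dog dog S ⇒ dog dog dog dog A   [S ::= A]
dog dog dog dog A ⇒ dog dog dog dog S east   [A ::= S east]
dog dog dog dog S east ⇒ dog dog dog dog eats K east   [S ::= eats K]
dog dog dog dog eats K east ⇒ dog dog dog dog eats dog A A east   [K ::= dog A A]
dog dog dog dog eats dog A A east ⇒ dog dog dog dog eats dog S east A east   [A ::= S east]
dog dog dog dog eats dog S east A east ⇒ dog dog dog dog eats dog A east A east   [S ::= A]
dog dog dog dog eats dog A east A east ⇒ dog dog dog dog eats dog eats east A east   [A ::= eats]
dog dog dog dog eats dog eats east A east ⇒ dog dog dog dog eats dog eats east S east east   [A ::= S east]
dog dog dog dog eats dog eats east S east east ⇒ dog dog dog dog eats dog eats east pop east east   [S ::= pop]

S ⇒ dog dog S ⇒ dog dog dog dog S ⇒ dog dog dog dog A ⇒ dog dog dog dog S east ⇒ dog dog dog dog eats K east ⇒ dog dog dog dog eats dog A A east ⇒ dog dog dog dog eats dog S east A east ⇒ dog dog dog dog eats dog A east A east ⇒ dog dog dog dog eats dog eats east A east ⇒ dog dog dog dog eats dog eats east S east east ⇒ dog dog dog dog eats dog eats east pop east east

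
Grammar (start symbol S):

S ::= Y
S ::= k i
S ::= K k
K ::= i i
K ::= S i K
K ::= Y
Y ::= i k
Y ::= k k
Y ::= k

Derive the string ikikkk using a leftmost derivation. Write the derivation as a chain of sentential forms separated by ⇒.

S ⇒ Kk   [S ::= K k]
Kk ⇒ SiKk   [K ::= S i K]
SiKk ⇒ YiKk   [S ::= Y]
YiKk ⇒ ikiKk   [Y ::= i k]
ikiKk ⇒ ikiYk   [K ::= Y]
ikiYk ⇒ ikikkk   [Y ::= k k]

S⇒Kk⇒SiKk⇒YiKk⇒ikiKk⇒ikiYk⇒ikikkk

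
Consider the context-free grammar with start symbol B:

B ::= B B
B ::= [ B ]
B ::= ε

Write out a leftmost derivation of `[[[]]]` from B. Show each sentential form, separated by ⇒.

B ⇒ BB ⇒ [B]B ⇒ [[B]]B ⇒ [[[B]]]B ⇒ [[[]]]B ⇒ [[[]]]

B ⇒ BB   [B ::= B B]
BB ⇒ [B]B   [B ::= [ B ]]
[B]B ⇒ [[B]]B   [B ::= [ B ]]
[[B]]B ⇒ [[[B]]]B   [B ::= [ B ]]
[[[B]]]B ⇒ [[[]]]B   [B ::= ε]
[[[]]]B ⇒ [[[]]]   [B ::= ε]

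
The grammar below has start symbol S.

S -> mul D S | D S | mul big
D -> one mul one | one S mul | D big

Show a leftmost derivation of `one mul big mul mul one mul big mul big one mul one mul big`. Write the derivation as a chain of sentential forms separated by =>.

S => D S   [S -> D S]
D S => one S mul S   [D -> one S mul]
one S mul S => one mul big mul S   [S -> mul big]
one mul big mul S => one mul big mul mul D S   [S -> mul D S]
one mul big mul mul D S => one mul big mul mul D big S   [D -> D big]
one mul big mul mul D big S => one mul big mul mul one S mul big S   [D -> one S mul]
one mul big mul mul one S mul big S => one mul big mul mul one mul big mul big S   [S -> mul big]
one mul big mul mul one mul big mul big S => one mul big mul mul one mul big mul big D S   [S -> D S]
one mul big mul mul one mul big mul big D S => one mul big mul mul one mul big mul big one mul one S   [D -> one mul one]
one mul big mul mul one mul big mul big one mul one S => one mul big mul mul one mul big mul big one mul one mul big   [S -> mul big]

S => D S => one S mul S => one mul big mul S => one mul big mul mul D S => one mul big mul mul D big S => one mul big mul mul one S mul big S => one mul big mul mul one mul big mul big S => one mul big mul mul one mul big mul big D S => one mul big mul mul one mul big mul big one mul one S => one mul big mul mul one mul big mul big one mul one mul big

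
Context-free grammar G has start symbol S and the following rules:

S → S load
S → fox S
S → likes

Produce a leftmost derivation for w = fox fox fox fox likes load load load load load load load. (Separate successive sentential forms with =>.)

S => S load   [S → S load]
S load => fox S load   [S → fox S]
fox S load => fox S load load   [S → S load]
fox S load load => fox S load load load   [S → S load]
fox S load load load => fox fox S load load load   [S → fox S]
fox fox S load load load => fox fox S load load load load   [S → S load]
fox fox S load load load load => fox fox S load load load load load   [S → S load]
fox fox S load load load load load => fox fox fox S load load load load load   [S → fox S]
fox fox fox S load load load load load => fox fox fox fox S load load load load load   [S → fox S]
fox fox fox fox S load load load load load => fox fox fox fox S load load load load load load   [S → S load]
fox fox fox fox S load load load load load load => fox fox fox fox S load load load load load load load   [S → S load]
fox fox fox fox S load load load load load load load => fox fox fox fox likes load load load load load load load   [S → likes]

S => S load => fox S load => fox S load load => fox S load load load => fox fox S load load load => fox fox S load load load load => fox fox S load load load load load => fox fox fox S load load load load load => fox fox fox fox S load load load load load => fox fox fox fox S load load load load load load => fox fox fox fox S load load load load load load load => fox fox fox fox likes load load load load load load load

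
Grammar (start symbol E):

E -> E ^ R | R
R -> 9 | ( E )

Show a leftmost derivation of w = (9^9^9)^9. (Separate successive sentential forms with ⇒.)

E ⇒ E^R ⇒ R^R ⇒ (E)^R ⇒ (E^R)^R ⇒ (E^R^R)^R ⇒ (R^R^R)^R ⇒ (9^R^R)^R ⇒ (9^9^R)^R ⇒ (9^9^9)^R ⇒ (9^9^9)^9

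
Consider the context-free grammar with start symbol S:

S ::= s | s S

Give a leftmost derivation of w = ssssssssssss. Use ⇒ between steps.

S ⇒ sS ⇒ ssS ⇒ sssS ⇒ ssssS ⇒ sssssS ⇒ ssssssS ⇒ sssssssS ⇒ ssssssssS ⇒ sssssssssS ⇒ ssssssssssS ⇒ sssssssssssS ⇒ ssssssssssss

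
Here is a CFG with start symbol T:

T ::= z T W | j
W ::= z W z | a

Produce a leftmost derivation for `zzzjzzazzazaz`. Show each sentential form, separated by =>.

T => zTW   [T ::= z T W]
zTW => zzTWW   [T ::= z T W]
zzTWW => zzzTWWW   [T ::= z T W]
zzzTWWW => zzzjWWW   [T ::= j]
zzzjWWW => zzzjzWzWW   [W ::= z W z]
zzzjzWzWW => zzzjzzWzzWW   [W ::= z W z]
zzzjzzWzzWW => zzzjzzazzWW   [W ::= a]
zzzjzzazzWW => zzzjzzazzaW   [W ::= a]
zzzjzzazzaW => zzzjzzazzazWz   [W ::= z W z]
zzzjzzazzazWz => zzzjzzazzazaz   [W ::= a]

T => zTW => zzTWW => zzzTWWW => zzzjWWW => zzzjzWzWW => zzzjzzWzzWW => zzzjzzazzWW => zzzjzzazzaW => zzzjzzazzazWz => zzzjzzazzazaz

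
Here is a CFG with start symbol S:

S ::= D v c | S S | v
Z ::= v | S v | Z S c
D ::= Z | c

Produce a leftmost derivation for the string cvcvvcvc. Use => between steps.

S => SS => DvcS => cvcS => cvcDvc => cvcZvc => cvcZScvc => cvcvScvc => cvcvvcvc

S => SS   [S ::= S S]
SS => DvcS   [S ::= D v c]
DvcS => cvcS   [D ::= c]
cvcS => cvcDvc   [S ::= D v c]
cvcDvc => cvcZvc   [D ::= Z]
cvcZvc => cvcZScvc   [Z ::= Z S c]
cvcZScvc => cvcvScvc   [Z ::= v]
cvcvScvc => cvcvvcvc   [S ::= v]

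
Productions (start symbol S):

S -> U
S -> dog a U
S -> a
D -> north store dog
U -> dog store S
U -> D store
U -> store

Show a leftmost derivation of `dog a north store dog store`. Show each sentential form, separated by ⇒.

S ⇒ dog a U   [S -> dog a U]
dog a U ⇒ dog a D store   [U -> D store]
dog a D store ⇒ dog a north store dog store   [D -> north store dog]

S ⇒ dog a U ⇒ dog a D store ⇒ dog a north store dog store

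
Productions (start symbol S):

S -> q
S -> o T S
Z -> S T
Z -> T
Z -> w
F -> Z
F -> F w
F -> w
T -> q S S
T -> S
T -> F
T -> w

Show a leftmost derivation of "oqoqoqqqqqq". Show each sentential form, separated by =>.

S => oTS   [S -> o T S]
oTS => oqSSS   [T -> q S S]
oqSSS => oqoTSSS   [S -> o T S]
oqoTSSS => oqoSSSS   [T -> S]
oqoSSSS => oqoqSSS   [S -> q]
oqoqSSS => oqoqoTSSS   [S -> o T S]
oqoqoTSSS => oqoqoqSSSSS   [T -> q S S]
oqoqoqSSSSS => oqoqoqqSSSS   [S -> q]
oqoqoqqSSSS => oqoqoqqqSSS   [S -> q]
oqoqoqqqSSS => oqoqoqqqqSS   [S -> q]
oqoqoqqqqSS => oqoqoqqqqqS   [S -> q]
oqoqoqqqqqS => oqoqoqqqqqq   [S -> q]

S=>oTS=>oqSSS=>oqoTSSS=>oqoSSSS=>oqoqSSS=>oqoqoTSSS=>oqoqoqSSSSS=>oqoqoqqSSSS=>oqoqoqqqSSS=>oqoqoqqqqSS=>oqoqoqqqqqS=>oqoqoqqqqqq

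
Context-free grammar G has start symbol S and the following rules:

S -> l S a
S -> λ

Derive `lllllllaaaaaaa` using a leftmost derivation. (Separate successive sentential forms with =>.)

S => lSa => llSaa => lllSaaa => llllSaaaa => lllllSaaaaa => llllllSaaaaaa => lllllllSaaaaaaa => lllllllaaaaaaa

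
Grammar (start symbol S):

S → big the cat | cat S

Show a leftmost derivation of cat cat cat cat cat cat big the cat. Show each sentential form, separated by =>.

S => cat S   [S → cat S]
cat S => cat cat S   [S → cat S]
cat cat S => cat cat cat S   [S → cat S]
cat cat cat S => cat cat cat cat S   [S → cat S]
cat cat cat cat S => cat cat cat cat cat S   [S → cat S]
cat cat cat cat cat S => cat cat cat cat cat cat S   [S → cat S]
cat cat cat cat cat cat S => cat cat cat cat cat cat big the cat   [S → big the cat]

S => cat S => cat cat S => cat cat cat S => cat cat cat cat S => cat cat cat cat cat S => cat cat cat cat cat cat S => cat cat cat cat cat cat big the cat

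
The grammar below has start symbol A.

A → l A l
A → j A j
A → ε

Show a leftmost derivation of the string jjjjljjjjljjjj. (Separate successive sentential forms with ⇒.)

A ⇒ jAj ⇒ jjAjj ⇒ jjjAjjj ⇒ jjjjAjjjj ⇒ jjjjlAljjjj ⇒ jjjjljAjljjjj ⇒ jjjjljjAjjljjjj ⇒ jjjjljjjjljjjj

A ⇒ jAj   [A → j A j]
jAj ⇒ jjAjj   [A → j A j]
jjAjj ⇒ jjjAjjj   [A → j A j]
jjjAjjj ⇒ jjjjAjjjj   [A → j A j]
jjjjAjjjj ⇒ jjjjlAljjjj   [A → l A l]
jjjjlAljjjj ⇒ jjjjljAjljjjj   [A → j A j]
jjjjljAjljjjj ⇒ jjjjljjAjjljjjj   [A → j A j]
jjjjljjAjjljjjj ⇒ jjjjljjjjljjjj   [A → ε]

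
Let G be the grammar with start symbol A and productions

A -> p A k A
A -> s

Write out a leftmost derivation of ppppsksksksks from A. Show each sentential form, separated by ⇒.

A ⇒ pAkA   [A -> p A k A]
pAkA ⇒ ppAkAkA   [A -> p A k A]
ppAkAkA ⇒ pppAkAkAkA   [A -> p A k A]
pppAkAkAkA ⇒ ppppAkAkAkAkA   [A -> p A k A]
ppppAkAkAkAkA ⇒ ppppskAkAkAkA   [A -> s]
ppppskAkAkAkA ⇒ ppppskskAkAkA   [A -> s]
ppppskskAkAkA ⇒ ppppskskskAkA   [A -> s]
ppppskskskAkA ⇒ ppppskskskskA   [A -> s]
ppppskskskskA ⇒ ppppsksksksks   [A -> s]

A ⇒ pAkA ⇒ ppAkAkA ⇒ pppAkAkAkA ⇒ ppppAkAkAkAkA ⇒ ppppskAkAkAkA ⇒ ppppskskAkAkA ⇒ ppppskskskAkA ⇒ ppppskskskskA ⇒ ppppsksksksks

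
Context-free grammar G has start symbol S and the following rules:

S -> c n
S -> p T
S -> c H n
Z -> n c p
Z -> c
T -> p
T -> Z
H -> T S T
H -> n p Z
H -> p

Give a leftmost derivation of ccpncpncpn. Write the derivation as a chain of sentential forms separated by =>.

S => cHn   [S -> c H n]
cHn => cTSTn   [H -> T S T]
cTSTn => cZSTn   [T -> Z]
cZSTn => ccSTn   [Z -> c]
ccSTn => ccpTTn   [S -> p T]
ccpTTn => ccpZTn   [T -> Z]
ccpZTn => ccpncpTn   [Z -> n c p]
ccpncpTn => ccpncpZn   [T -> Z]
ccpncpZn => ccpncpncpn   [Z -> n c p]

S => cHn => cTSTn => cZSTn => ccSTn => ccpTTn => ccpZTn => ccpncpTn => ccpncpZn => ccpncpncpn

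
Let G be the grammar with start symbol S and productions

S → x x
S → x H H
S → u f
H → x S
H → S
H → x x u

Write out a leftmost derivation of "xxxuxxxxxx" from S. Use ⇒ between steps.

S ⇒ xHH ⇒ xxxuH ⇒ xxxuxS ⇒ xxxuxxHH ⇒ xxxuxxSH ⇒ xxxuxxxxH ⇒ xxxuxxxxS ⇒ xxxuxxxxxx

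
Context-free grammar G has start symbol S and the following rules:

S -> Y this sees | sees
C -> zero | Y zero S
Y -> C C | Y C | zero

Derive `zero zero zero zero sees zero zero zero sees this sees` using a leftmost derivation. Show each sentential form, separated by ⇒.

S ⇒ Y this sees   [S -> Y this sees]
Y this sees ⇒ C C this sees   [Y -> C C]
C C this sees ⇒ zero C this sees   [C -> zero]
zero C this sees ⇒ zero Y zero S this sees   [C -> Y zero S]
zero Y zero S this sees ⇒ zero Y C zero S this sees   [Y -> Y C]
zero Y C zero S this sees ⇒ zero C C C zero S this sees   [Y -> C C]
zero C C C zero S this sees ⇒ zero Y zero S C C zero S this sees   [C -> Y zero S]
zero Y zero S C C zero S this sees ⇒ zero Y C zero S C C zero S this sees   [Y -> Y C]
zero Y C zero S C C zero S this sees ⇒ zero zero C zero S C C zero S this sees   [Y -> zero]
zero zero C zero S C C zero S this sees ⇒ zero zero zero zero S C C zero S this sees   [C -> zero]
zero zero zero zero S C C zero S this sees ⇒ zero zero zero zero sees C C zero S this sees   [S -> sees]
zero zero zero zero sees C C zero S this sees ⇒ zero zero zero zero sees zero C zero S this sees   [C -> zero]
zero zero zero zero sees zero C zero S this sees ⇒ zero zero zero zero sees zero zero zero S this sees   [C -> zero]
zero zero zero zero sees zero zero zero S this sees ⇒ zero zero zero zero sees zero zero zero sees this sees   [S -> sees]

S ⇒ Y this sees ⇒ C C this sees ⇒ zero C this sees ⇒ zero Y zero S this sees ⇒ zero Y C zero S this sees ⇒ zero C C C zero S this sees ⇒ zero Y zero S C C zero S this sees ⇒ zero Y C zero S C C zero S this sees ⇒ zero zero C zero S C C zero S this sees ⇒ zero zero zero zero S C C zero S this sees ⇒ zero zero zero zero sees C C zero S this sees ⇒ zero zero zero zero sees zero C zero S this sees ⇒ zero zero zero zero sees zero zero zero S this sees ⇒ zero zero zero zero sees zero zero zero sees this sees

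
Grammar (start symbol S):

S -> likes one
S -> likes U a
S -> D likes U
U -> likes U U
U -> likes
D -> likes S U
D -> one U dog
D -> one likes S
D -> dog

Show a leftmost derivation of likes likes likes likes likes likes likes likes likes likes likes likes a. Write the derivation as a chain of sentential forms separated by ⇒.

S ⇒ likes U a   [S -> likes U a]
likes U a ⇒ likes likes U U a   [U -> likes U U]
likes likes U U a ⇒ likes likes likes U a   [U -> likes]
likes likes likes U a ⇒ likes likes likes likes U U a   [U -> likes U U]
likes likes likes likes U U a ⇒ likes likes likes likes likes U U U a   [U -> likes U U]
likes likes likes likes likes U U U a ⇒ likes likes likes likes likes likes U U U U a   [U -> likes U U]
likes likes likes likes likes likes U U U U a ⇒ likes likes likes likes likes likes likes U U U a   [U -> likes]
likes likes likes likes likes likes likes U U U a ⇒ likes likes likes likes likes likes likes likes U U U U a   [U -> likes U U]
likes likes likes likes likes likes likes likes U U U U a ⇒ likes likes likes likes likes likes likes likes likes U U U a   [U -> likes]
likes likes likes likes likes likes likes likes likes U U U a ⇒ likes likes likes likes likes likes likes likes likes likes U U a   [U -> likes]
likes likes likes likes likes likes likes likes likes likes U U a ⇒ likes likes likes likes likes likes likes likes likes likes likes U a   [U -> likes]
likes likes likes likes likes likes likes likes likes likes likes U a ⇒ likes likes likes likes likes likes likes likes likes likes likes likes a   [U -> likes]

S ⇒ likes U a ⇒ likes likes U U a ⇒ likes likes likes U a ⇒ likes likes likes likes U U a ⇒ likes likes likes likes likes U U U a ⇒ likes likes likes likes likes likes U U U U a ⇒ likes likes likes likes likes likes likes U U U a ⇒ likes likes likes likes likes likes likes likes U U U U a ⇒ likes likes likes likes likes likes likes likes likes U U U a ⇒ likes likes likes likes likes likes likes likes likes likes U U a ⇒ likes likes likes likes likes likes likes likes likes likes likes U a ⇒ likes likes likes likes likes likes likes likes likes likes likes likes a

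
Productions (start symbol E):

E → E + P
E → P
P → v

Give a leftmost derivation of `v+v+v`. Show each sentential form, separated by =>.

E => E+P => E+P+P => P+P+P => v+P+P => v+v+P => v+v+v

E => E+P   [E → E + P]
E+P => E+P+P   [E → E + P]
E+P+P => P+P+P   [E → P]
P+P+P => v+P+P   [P → v]
v+P+P => v+v+P   [P → v]
v+v+P => v+v+v   [P → v]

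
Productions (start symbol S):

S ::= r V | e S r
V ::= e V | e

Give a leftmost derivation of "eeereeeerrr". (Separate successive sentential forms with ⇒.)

S ⇒ eSr ⇒ eeSrr ⇒ eeeSrrr ⇒ eeerVrrr ⇒ eeereVrrr ⇒ eeereeVrrr ⇒ eeereeeVrrr ⇒ eeereeeerrr

S ⇒ eSr   [S ::= e S r]
eSr ⇒ eeSrr   [S ::= e S r]
eeSrr ⇒ eeeSrrr   [S ::= e S r]
eeeSrrr ⇒ eeerVrrr   [S ::= r V]
eeerVrrr ⇒ eeereVrrr   [V ::= e V]
eeereVrrr ⇒ eeereeVrrr   [V ::= e V]
eeereeVrrr ⇒ eeereeeVrrr   [V ::= e V]
eeereeeVrrr ⇒ eeereeeerrr   [V ::= e]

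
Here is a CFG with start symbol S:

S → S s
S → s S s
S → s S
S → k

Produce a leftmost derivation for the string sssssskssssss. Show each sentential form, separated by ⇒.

S⇒Ss⇒Sss⇒sSsss⇒ssSsss⇒sssSssss⇒ssssSssss⇒sssssSsssss⇒ssssssSssssss⇒sssssskssssss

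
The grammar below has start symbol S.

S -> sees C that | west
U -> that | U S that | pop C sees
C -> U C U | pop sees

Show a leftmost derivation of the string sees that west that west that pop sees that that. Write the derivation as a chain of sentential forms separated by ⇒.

S ⇒ sees C that ⇒ sees U C U that ⇒ sees U S that C U that ⇒ sees U S that S that C U that ⇒ sees that S that S that C U that ⇒ sees that west that S that C U that ⇒ sees that west that west that C U that ⇒ sees that west that west that pop sees U that ⇒ sees that west that west that pop sees that that

S ⇒ sees C that   [S -> sees C that]
sees C that ⇒ sees U C U that   [C -> U C U]
sees U C U that ⇒ sees U S that C U that   [U -> U S that]
sees U S that C U that ⇒ sees U S that S that C U that   [U -> U S that]
sees U S that S that C U that ⇒ sees that S that S that C U that   [U -> that]
sees that S that S that C U that ⇒ sees that west that S that C U that   [S -> west]
sees that west that S that C U that ⇒ sees that west that west that C U that   [S -> west]
sees that west that west that C U that ⇒ sees that west that west that pop sees U that   [C -> pop sees]
sees that west that west that pop sees U that ⇒ sees that west that west that pop sees that that   [U -> that]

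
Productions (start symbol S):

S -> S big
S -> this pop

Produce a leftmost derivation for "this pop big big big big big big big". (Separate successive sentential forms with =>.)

S => S big => S big big => S big big big => S big big big big => S big big big big big => S big big big big big big => S big big big big big big big => this pop big big big big big big big

S => S big   [S -> S big]
S big => S big big   [S -> S big]
S big big => S big big big   [S -> S big]
S big big big => S big big big big   [S -> S big]
S big big big big => S big big big big big   [S -> S big]
S big big big big big => S big big big big big big   [S -> S big]
S big big big big big big => S big big big big big big big   [S -> S big]
S big big big big big big big => this pop big big big big big big big   [S -> this pop]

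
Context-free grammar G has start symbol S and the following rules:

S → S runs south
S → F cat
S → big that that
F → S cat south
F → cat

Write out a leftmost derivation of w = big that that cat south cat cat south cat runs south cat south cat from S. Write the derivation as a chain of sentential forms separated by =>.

S => F cat   [S → F cat]
F cat => S cat south cat   [F → S cat south]
S cat south cat => S runs south cat south cat   [S → S runs south]
S runs south cat south cat => F cat runs south cat south cat   [S → F cat]
F cat runs south cat south cat => S cat south cat runs south cat south cat   [F → S cat south]
S cat south cat runs south cat south cat => F cat cat south cat runs south cat south cat   [S → F cat]
F cat cat south cat runs south cat south cat => S cat south cat cat south cat runs south cat south cat   [F → S cat south]
S cat south cat cat south cat runs south cat south cat => big that that cat south cat cat south cat runs south cat south cat   [S → big that that]

S => F cat => S cat south cat => S runs south cat south cat => F cat runs south cat south cat => S cat south cat runs south cat south cat => F cat cat south cat runs south cat south cat => S cat south cat cat south cat runs south cat south cat => big that that cat south cat cat south cat runs south cat south cat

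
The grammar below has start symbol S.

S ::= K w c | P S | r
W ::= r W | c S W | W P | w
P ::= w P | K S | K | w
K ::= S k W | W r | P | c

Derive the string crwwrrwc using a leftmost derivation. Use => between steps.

S=>Kwc=>Pwc=>KSwc=>WrSwc=>cSWrSwc=>crWrSwc=>crWPrSwc=>crwPrSwc=>crwwrSwc=>crwwrrwc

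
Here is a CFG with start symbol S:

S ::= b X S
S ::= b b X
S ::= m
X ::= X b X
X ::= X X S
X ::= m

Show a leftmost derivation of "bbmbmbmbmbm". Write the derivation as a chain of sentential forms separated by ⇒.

S⇒bbX⇒bbXbX⇒bbXbXbX⇒bbXbXbXbX⇒bbXbXbXbXbX⇒bbmbXbXbXbX⇒bbmbmbXbXbX⇒bbmbmbmbXbX⇒bbmbmbmbmbX⇒bbmbmbmbmbm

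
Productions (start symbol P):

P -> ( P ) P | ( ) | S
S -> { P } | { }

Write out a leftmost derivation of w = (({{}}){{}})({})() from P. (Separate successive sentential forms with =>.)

P => (P)P   [P -> ( P ) P]
(P)P => ((P)P)P   [P -> ( P ) P]
((P)P)P => ((S)P)P   [P -> S]
((S)P)P => (({P})P)P   [S -> { P }]
(({P})P)P => (({S})P)P   [P -> S]
(({S})P)P => (({{}})P)P   [S -> { }]
(({{}})P)P => (({{}})S)P   [P -> S]
(({{}})S)P => (({{}}){P})P   [S -> { P }]
(({{}}){P})P => (({{}}){S})P   [P -> S]
(({{}}){S})P => (({{}}){{}})P   [S -> { }]
(({{}}){{}})P => (({{}}){{}})(P)P   [P -> ( P ) P]
(({{}}){{}})(P)P => (({{}}){{}})(S)P   [P -> S]
(({{}}){{}})(S)P => (({{}}){{}})({})P   [S -> { }]
(({{}}){{}})({})P => (({{}}){{}})({})()   [P -> ( )]

P => (P)P => ((P)P)P => ((S)P)P => (({P})P)P => (({S})P)P => (({{}})P)P => (({{}})S)P => (({{}}){P})P => (({{}}){S})P => (({{}}){{}})P => (({{}}){{}})(P)P => (({{}}){{}})(S)P => (({{}}){{}})({})P => (({{}}){{}})({})()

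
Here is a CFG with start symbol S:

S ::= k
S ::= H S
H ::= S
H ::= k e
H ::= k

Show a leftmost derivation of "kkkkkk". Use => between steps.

S => HS   [S ::= H S]
HS => kS   [H ::= k]
kS => kHS   [S ::= H S]
kHS => kSS   [H ::= S]
kSS => kHSS   [S ::= H S]
kHSS => kSSS   [H ::= S]
kSSS => kHSSS   [S ::= H S]
kHSSS => kSSSS   [H ::= S]
kSSSS => kHSSSS   [S ::= H S]
kHSSSS => kkSSSS   [H ::= k]
kkSSSS => kkkSSS   [S ::= k]
kkkSSS => kkkkSS   [S ::= k]
kkkkSS => kkkkkS   [S ::= k]
kkkkkS => kkkkkk   [S ::= k]

S => HS => kS => kHS => kSS => kHSS => kSSS => kHSSS => kSSSS => kHSSSS => kkSSSS => kkkSSS => kkkkSS => kkkkkS => kkkkkk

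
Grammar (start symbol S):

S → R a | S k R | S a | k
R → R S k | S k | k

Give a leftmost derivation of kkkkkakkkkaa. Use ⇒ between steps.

S⇒Sa⇒Raa⇒RSkaa⇒SkSkaa⇒SkRkSkaa⇒kkRkSkaa⇒kkRSkkSkaa⇒kkSkSkkSkaa⇒kkkkSkkSkaa⇒kkkkRakkSkaa⇒kkkkkakkSkaa⇒kkkkkakkkkaa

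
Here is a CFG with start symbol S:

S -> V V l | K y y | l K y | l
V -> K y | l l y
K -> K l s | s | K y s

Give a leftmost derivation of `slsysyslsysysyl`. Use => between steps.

S => VVl => KyVl => KysyVl => KlsysyVl => KyslsysyVl => KysyslsysyVl => KlsysyslsysyVl => slsysyslsysyVl => slsysyslsysyKyl => slsysyslsysysyl

S => VVl   [S -> V V l]
VVl => KyVl   [V -> K y]
KyVl => KysyVl   [K -> K y s]
KysyVl => KlsysyVl   [K -> K l s]
KlsysyVl => KyslsysyVl   [K -> K y s]
KyslsysyVl => KysyslsysyVl   [K -> K y s]
KysyslsysyVl => KlsysyslsysyVl   [K -> K l s]
KlsysyslsysyVl => slsysyslsysyVl   [K -> s]
slsysyslsysyVl => slsysyslsysyKyl   [V -> K y]
slsysyslsysyKyl => slsysyslsysysyl   [K -> s]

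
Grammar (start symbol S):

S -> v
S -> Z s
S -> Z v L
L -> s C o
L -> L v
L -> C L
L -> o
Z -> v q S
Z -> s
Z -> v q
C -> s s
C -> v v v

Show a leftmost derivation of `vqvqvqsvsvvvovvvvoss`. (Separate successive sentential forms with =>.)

S => Zs => vqSs => vqZss => vqvqSss => vqvqZvLss => vqvqvqSvLss => vqvqvqZvLvLss => vqvqvqsvLvLss => vqvqvqsvsCovLss => vqvqvqsvsvvvovLss => vqvqvqsvsvvvovCLss => vqvqvqsvsvvvovvvvLss => vqvqvqsvsvvvovvvvoss

S => Zs   [S -> Z s]
Zs => vqSs   [Z -> v q S]
vqSs => vqZss   [S -> Z s]
vqZss => vqvqSss   [Z -> v q S]
vqvqSss => vqvqZvLss   [S -> Z v L]
vqvqZvLss => vqvqvqSvLss   [Z -> v q S]
vqvqvqSvLss => vqvqvqZvLvLss   [S -> Z v L]
vqvqvqZvLvLss => vqvqvqsvLvLss   [Z -> s]
vqvqvqsvLvLss => vqvqvqsvsCovLss   [L -> s C o]
vqvqvqsvsCovLss => vqvqvqsvsvvvovLss   [C -> v v v]
vqvqvqsvsvvvovLss => vqvqvqsvsvvvovCLss   [L -> C L]
vqvqvqsvsvvvovCLss => vqvqvqsvsvvvovvvvLss   [C -> v v v]
vqvqvqsvsvvvovvvvLss => vqvqvqsvsvvvovvvvoss   [L -> o]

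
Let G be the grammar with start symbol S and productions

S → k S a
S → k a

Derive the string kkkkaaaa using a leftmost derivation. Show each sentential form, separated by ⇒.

S ⇒ kSa   [S → k S a]
kSa ⇒ kkSaa   [S → k S a]
kkSaa ⇒ kkkSaaa   [S → k S a]
kkkSaaa ⇒ kkkkaaaa   [S → k a]

S⇒kSa⇒kkSaa⇒kkkSaaa⇒kkkkaaaa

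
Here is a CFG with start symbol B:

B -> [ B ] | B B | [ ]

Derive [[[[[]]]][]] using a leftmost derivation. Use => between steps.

B=>[B]=>[BB]=>[[B]B]=>[[[B]]B]=>[[[[B]]]B]=>[[[[[]]]]B]=>[[[[[]]]][]]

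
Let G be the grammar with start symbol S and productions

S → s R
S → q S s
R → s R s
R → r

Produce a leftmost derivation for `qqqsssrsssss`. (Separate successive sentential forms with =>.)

S => qSs   [S → q S s]
qSs => qqSss   [S → q S s]
qqSss => qqqSsss   [S → q S s]
qqqSsss => qqqsRsss   [S → s R]
qqqsRsss => qqqssRssss   [R → s R s]
qqqssRssss => qqqsssRsssss   [R → s R s]
qqqsssRsssss => qqqsssrsssss   [R → r]

S=>qSs=>qqSss=>qqqSsss=>qqqsRsss=>qqqssRssss=>qqqsssRsssss=>qqqsssrsssss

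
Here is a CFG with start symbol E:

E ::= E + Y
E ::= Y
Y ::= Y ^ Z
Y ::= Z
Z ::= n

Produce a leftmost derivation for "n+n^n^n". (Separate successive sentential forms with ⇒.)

E ⇒ E+Y ⇒ Y+Y ⇒ Z+Y ⇒ n+Y ⇒ n+Y^Z ⇒ n+Y^Z^Z ⇒ n+Z^Z^Z ⇒ n+n^Z^Z ⇒ n+n^n^Z ⇒ n+n^n^n

E ⇒ E+Y   [E ::= E + Y]
E+Y ⇒ Y+Y   [E ::= Y]
Y+Y ⇒ Z+Y   [Y ::= Z]
Z+Y ⇒ n+Y   [Z ::= n]
n+Y ⇒ n+Y^Z   [Y ::= Y ^ Z]
n+Y^Z ⇒ n+Y^Z^Z   [Y ::= Y ^ Z]
n+Y^Z^Z ⇒ n+Z^Z^Z   [Y ::= Z]
n+Z^Z^Z ⇒ n+n^Z^Z   [Z ::= n]
n+n^Z^Z ⇒ n+n^n^Z   [Z ::= n]
n+n^n^Z ⇒ n+n^n^n   [Z ::= n]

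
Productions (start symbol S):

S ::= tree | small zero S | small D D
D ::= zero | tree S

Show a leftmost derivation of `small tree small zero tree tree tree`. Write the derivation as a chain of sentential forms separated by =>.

S => small D D => small tree S D => small tree small zero S D => small tree small zero tree D => small tree small zero tree tree S => small tree small zero tree tree tree

S => small D D   [S ::= small D D]
small D D => small tree S D   [D ::= tree S]
small tree S D => small tree small zero S D   [S ::= small zero S]
small tree small zero S D => small tree small zero tree D   [S ::= tree]
small tree small zero tree D => small tree small zero tree tree S   [D ::= tree S]
small tree small zero tree tree S => small tree small zero tree tree tree   [S ::= tree]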